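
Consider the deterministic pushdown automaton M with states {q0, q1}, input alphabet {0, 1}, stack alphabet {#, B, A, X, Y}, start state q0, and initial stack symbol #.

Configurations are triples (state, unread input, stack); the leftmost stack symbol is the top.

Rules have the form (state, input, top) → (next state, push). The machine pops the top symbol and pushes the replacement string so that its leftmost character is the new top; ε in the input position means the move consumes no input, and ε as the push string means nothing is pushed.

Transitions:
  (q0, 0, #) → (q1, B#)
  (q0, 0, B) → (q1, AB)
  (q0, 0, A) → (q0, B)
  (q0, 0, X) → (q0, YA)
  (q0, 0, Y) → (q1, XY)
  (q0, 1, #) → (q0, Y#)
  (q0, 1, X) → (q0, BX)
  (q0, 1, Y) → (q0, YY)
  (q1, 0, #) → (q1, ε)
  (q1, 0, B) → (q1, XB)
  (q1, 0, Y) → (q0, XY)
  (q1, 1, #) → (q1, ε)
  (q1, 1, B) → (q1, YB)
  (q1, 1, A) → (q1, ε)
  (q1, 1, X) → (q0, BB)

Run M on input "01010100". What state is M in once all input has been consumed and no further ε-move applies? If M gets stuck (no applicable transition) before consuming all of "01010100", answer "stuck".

(q0, 01010100, #)
  read 0, top #: go to q1, push B# → (q1, 1010100, B#)
  read 1, top B: go to q1, push YB → (q1, 010100, YB#)
  read 0, top Y: go to q0, push XY → (q0, 10100, XYB#)
  read 1, top X: go to q0, push BX → (q0, 0100, BXYB#)
  read 0, top B: go to q1, push AB → (q1, 100, ABXYB#)
  read 1, top A: go to q1, push ε → (q1, 00, BXYB#)
  read 0, top B: go to q1, push XB → (q1, 0, XBXYB#)
No transition for (q1, 0, top X); M blocks with input 0 remaining.

stuck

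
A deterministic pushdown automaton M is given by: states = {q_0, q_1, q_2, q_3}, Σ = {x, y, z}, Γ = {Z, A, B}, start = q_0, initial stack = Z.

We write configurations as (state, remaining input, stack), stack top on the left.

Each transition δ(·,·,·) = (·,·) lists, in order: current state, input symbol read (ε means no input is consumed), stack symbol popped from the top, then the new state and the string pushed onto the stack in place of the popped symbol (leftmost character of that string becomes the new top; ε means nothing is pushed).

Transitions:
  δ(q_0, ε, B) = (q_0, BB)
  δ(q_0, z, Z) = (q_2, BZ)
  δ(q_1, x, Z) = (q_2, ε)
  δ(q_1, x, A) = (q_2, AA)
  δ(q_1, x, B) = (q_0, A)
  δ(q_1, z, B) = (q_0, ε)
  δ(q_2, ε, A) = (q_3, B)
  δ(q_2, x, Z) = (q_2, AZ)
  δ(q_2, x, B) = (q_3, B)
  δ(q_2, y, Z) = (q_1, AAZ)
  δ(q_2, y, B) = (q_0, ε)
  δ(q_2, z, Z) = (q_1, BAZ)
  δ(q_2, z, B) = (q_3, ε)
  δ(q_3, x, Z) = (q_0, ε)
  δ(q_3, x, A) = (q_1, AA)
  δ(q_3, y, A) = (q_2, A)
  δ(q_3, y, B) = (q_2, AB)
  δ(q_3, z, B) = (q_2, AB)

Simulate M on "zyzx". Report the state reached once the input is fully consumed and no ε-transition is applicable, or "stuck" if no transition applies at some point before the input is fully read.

(q_0, zyzx, Z)
  read z, top Z: go to q_2, push BZ → (q_2, yzx, BZ)
  read y, top B: go to q_0, push ε → (q_0, zx, Z)
  read z, top Z: go to q_2, push BZ → (q_2, x, BZ)
  read x, top B: go to q_3, push B → (q_3, ε, BZ)
All input consumed; M is in state q_3.

q_3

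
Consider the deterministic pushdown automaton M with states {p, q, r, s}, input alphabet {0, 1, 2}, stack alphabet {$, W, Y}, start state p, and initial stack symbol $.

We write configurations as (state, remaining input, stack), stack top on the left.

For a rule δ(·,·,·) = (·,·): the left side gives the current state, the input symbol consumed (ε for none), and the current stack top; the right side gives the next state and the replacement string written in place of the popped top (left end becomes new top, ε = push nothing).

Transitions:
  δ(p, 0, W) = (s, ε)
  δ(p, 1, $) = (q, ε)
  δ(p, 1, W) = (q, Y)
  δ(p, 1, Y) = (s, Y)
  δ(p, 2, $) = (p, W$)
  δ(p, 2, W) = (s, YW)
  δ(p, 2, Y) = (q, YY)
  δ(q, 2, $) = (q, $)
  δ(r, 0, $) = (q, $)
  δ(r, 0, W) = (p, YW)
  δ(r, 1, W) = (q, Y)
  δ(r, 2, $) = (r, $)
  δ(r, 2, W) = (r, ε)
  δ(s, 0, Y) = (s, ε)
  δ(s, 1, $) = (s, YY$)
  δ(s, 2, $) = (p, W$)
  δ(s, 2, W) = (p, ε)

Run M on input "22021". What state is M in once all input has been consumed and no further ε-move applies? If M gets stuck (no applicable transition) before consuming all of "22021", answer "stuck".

(p, 22021, $)
  read 2, top $: go to p, push W$ → (p, 2021, W$)
  read 2, top W: go to s, push YW → (s, 021, YW$)
  read 0, top Y: go to s, push ε → (s, 21, W$)
  read 2, top W: go to p, push ε → (p, 1, $)
  read 1, top $: go to q, push ε → (q, ε, ε)
All input consumed; M is in state q.

q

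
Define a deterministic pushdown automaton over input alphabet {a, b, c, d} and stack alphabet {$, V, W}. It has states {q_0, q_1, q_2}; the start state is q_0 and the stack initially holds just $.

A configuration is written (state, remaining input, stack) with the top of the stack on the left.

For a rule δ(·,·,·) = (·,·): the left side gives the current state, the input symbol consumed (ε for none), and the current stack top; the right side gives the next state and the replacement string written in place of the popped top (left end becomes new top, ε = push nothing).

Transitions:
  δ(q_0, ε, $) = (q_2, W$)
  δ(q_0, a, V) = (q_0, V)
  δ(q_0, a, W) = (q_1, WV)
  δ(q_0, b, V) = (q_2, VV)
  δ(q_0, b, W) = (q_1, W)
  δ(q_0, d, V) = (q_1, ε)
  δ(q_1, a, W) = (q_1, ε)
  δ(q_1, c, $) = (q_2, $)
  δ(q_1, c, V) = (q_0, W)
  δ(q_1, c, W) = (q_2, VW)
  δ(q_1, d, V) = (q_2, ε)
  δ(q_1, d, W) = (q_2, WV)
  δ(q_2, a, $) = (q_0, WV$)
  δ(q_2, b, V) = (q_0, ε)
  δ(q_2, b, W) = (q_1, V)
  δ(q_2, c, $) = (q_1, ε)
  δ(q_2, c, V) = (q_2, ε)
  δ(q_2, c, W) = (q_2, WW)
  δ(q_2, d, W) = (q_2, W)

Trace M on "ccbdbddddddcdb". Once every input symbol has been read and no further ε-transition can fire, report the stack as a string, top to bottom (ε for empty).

(q_0, ccbdbddddddcdb, $)
  ε-move, top $: go to q_2, push W$ → (q_2, ccbdbddddddcdb, W$)
  read c, top W: go to q_2, push WW → (q_2, cbdbddddddcdb, WW$)
  read c, top W: go to q_2, push WW → (q_2, bdbddddddcdb, WWW$)
  read b, top W: go to q_1, push V → (q_1, dbddddddcdb, VWW$)
  read d, top V: go to q_2, push ε → (q_2, bddddddcdb, WW$)
  read b, top W: go to q_1, push V → (q_1, ddddddcdb, VW$)
  read d, top V: go to q_2, push ε → (q_2, dddddcdb, W$)
  read d, top W: go to q_2, push W → (q_2, ddddcdb, W$)
  read d, top W: go to q_2, push W → (q_2, dddcdb, W$)
  read d, top W: go to q_2, push W → (q_2, ddcdb, W$)
  read d, top W: go to q_2, push W → (q_2, dcdb, W$)
  read d, top W: go to q_2, push W → (q_2, cdb, W$)
  read c, top W: go to q_2, push WW → (q_2, db, WW$)
  read d, top W: go to q_2, push W → (q_2, b, WW$)
  read b, top W: go to q_1, push V → (q_1, ε, VW$)
All input consumed in state q_1 with stack VW$.

VW$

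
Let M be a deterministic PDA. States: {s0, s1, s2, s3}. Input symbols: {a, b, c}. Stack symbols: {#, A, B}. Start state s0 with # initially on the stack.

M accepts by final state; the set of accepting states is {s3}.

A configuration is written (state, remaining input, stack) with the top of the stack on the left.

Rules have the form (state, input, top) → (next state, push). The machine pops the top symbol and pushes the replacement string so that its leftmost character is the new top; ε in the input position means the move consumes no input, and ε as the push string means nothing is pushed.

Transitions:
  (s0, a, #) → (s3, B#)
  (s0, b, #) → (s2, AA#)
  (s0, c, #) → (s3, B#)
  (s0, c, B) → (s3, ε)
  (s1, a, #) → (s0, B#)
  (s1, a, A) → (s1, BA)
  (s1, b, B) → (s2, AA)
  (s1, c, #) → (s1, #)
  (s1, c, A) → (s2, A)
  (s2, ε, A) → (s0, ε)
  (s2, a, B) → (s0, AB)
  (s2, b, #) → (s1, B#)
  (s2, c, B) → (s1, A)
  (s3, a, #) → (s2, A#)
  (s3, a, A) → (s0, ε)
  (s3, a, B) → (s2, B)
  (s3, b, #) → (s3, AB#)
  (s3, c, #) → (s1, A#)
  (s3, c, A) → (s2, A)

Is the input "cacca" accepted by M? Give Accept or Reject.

(s0, cacca, #) ⊢ (s3, acca, B#) ⊢ (s2, cca, B#) ⊢ (s1, ca, A#) ⊢ (s2, a, A#) ⊢ (s0, a, #) ⊢ (s3, ε, B#)
All input consumed; state s3 ∈ F.

Accept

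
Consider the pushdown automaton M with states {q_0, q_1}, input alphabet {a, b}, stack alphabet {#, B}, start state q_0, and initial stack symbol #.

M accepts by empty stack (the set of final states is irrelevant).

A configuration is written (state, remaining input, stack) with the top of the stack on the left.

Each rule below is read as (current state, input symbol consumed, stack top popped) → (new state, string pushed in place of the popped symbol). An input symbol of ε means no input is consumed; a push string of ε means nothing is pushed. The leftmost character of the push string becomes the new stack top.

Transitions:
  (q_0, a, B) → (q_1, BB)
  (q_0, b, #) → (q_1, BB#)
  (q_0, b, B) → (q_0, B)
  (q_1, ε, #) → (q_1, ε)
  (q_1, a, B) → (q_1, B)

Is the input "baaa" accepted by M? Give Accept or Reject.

Reject

No computation consumes all input and empties the stack.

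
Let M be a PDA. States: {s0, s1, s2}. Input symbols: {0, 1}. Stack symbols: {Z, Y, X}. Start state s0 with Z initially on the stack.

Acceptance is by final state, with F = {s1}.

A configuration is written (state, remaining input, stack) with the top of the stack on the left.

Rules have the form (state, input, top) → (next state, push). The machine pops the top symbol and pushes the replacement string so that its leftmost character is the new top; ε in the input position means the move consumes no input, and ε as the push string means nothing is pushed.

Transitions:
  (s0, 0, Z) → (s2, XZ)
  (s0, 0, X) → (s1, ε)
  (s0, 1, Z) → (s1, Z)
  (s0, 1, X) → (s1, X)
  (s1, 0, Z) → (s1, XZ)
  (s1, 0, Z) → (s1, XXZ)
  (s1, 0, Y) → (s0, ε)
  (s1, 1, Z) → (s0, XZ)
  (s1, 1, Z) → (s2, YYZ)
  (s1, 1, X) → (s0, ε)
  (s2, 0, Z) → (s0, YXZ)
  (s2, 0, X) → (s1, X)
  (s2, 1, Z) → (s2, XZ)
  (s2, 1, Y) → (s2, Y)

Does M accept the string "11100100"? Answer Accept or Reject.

No computation consumes all input and reaches a final state.

Reject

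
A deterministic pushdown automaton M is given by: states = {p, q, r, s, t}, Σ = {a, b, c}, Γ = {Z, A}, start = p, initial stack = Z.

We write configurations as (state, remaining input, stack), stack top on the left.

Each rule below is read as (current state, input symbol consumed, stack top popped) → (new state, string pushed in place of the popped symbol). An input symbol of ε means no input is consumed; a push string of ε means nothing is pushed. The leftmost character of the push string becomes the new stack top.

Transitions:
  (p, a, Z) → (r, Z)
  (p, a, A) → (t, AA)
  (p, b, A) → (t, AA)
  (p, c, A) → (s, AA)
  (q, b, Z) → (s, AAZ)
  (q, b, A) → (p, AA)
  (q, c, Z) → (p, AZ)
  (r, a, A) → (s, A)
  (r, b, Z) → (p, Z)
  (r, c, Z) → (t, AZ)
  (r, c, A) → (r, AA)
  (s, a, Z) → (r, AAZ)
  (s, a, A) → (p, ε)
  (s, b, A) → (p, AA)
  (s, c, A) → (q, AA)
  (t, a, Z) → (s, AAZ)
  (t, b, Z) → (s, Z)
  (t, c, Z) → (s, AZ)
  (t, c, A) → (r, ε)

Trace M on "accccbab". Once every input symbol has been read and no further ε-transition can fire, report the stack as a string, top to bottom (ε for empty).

(p, accccbab, Z)
  read a, top Z: go to r, push Z → (r, ccccbab, Z)
  read c, top Z: go to t, push AZ → (t, cccbab, AZ)
  read c, top A: go to r, push ε → (r, ccbab, Z)
  read c, top Z: go to t, push AZ → (t, cbab, AZ)
  read c, top A: go to r, push ε → (r, bab, Z)
  read b, top Z: go to p, push Z → (p, ab, Z)
  read a, top Z: go to r, push Z → (r, b, Z)
  read b, top Z: go to p, push Z → (p, ε, Z)
All input consumed in state p with stack Z.

Z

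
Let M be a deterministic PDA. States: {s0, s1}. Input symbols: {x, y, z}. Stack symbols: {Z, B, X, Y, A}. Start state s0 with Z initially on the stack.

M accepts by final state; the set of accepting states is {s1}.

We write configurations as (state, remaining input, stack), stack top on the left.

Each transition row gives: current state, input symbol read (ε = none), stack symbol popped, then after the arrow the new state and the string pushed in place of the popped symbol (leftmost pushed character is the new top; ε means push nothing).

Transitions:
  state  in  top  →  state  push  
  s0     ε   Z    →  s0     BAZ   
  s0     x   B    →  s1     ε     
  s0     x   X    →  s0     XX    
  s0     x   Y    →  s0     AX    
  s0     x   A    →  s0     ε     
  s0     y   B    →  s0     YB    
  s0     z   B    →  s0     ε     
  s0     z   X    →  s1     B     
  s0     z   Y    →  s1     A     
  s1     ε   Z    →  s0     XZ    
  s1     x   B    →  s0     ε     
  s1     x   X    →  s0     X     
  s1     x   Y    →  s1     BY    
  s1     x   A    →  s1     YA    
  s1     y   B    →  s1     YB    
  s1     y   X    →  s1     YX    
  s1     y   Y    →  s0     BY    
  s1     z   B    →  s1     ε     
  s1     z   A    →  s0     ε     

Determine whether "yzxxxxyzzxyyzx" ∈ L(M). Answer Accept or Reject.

Reject

(s0, yzxxxxyzzxyyzx, Z)
  ε-move, top Z: go to s0, push BAZ → (s0, yzxxxxyzzxyyzx, BAZ)
  read y, top B: go to s0, push YB → (s0, zxxxxyzzxyyzx, YBAZ)
  read z, top Y: go to s1, push A → (s1, xxxxyzzxyyzx, ABAZ)
  read x, top A: go to s1, push YA → (s1, xxxyzzxyyzx, YABAZ)
  read x, top Y: go to s1, push BY → (s1, xxyzzxyyzx, BYABAZ)
  read x, top B: go to s0, push ε → (s0, xyzzxyyzx, YABAZ)
  read x, top Y: go to s0, push AX → (s0, yzzxyyzx, AXABAZ)
No transition applies at (s0, yzzxyyzx, AXABAZ); input not fully consumed.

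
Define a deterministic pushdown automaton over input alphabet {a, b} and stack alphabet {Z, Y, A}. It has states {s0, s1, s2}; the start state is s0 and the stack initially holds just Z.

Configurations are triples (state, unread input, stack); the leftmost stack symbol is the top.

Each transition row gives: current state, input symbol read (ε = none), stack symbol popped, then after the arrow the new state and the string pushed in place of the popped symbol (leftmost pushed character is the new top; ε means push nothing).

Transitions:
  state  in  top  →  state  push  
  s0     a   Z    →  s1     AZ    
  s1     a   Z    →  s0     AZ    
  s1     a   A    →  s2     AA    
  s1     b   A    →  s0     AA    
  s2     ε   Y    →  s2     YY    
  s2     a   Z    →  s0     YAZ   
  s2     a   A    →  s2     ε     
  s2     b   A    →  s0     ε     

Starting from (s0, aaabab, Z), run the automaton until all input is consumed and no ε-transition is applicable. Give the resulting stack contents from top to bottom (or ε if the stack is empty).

AAZ

(s0, aaabab, Z) ⊢ (s1, aabab, AZ) ⊢ (s2, abab, AAZ) ⊢ (s2, bab, AZ) ⊢ (s0, ab, Z) ⊢ (s1, b, AZ) ⊢ (s0, ε, AAZ)
All input consumed in state s0 with stack AAZ.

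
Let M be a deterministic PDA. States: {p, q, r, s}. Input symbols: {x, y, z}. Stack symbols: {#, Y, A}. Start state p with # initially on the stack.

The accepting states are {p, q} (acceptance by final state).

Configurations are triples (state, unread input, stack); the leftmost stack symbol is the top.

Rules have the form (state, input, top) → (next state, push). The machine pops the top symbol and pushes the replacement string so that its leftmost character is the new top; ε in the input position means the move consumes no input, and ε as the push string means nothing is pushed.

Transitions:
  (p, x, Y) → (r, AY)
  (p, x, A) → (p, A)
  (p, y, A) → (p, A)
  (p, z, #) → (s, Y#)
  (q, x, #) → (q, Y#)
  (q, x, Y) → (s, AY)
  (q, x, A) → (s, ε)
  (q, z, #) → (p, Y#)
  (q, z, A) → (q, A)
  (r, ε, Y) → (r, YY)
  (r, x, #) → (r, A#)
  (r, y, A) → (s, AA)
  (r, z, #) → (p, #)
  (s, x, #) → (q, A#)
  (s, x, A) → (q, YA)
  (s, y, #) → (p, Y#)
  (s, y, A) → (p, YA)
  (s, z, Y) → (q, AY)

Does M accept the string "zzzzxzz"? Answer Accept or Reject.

(p, zzzzxzz, #) ⊢ (s, zzzxzz, Y#) ⊢ (q, zzxzz, AY#) ⊢ (q, zxzz, AY#) ⊢ (q, xzz, AY#) ⊢ (s, zz, Y#) ⊢ (q, z, AY#) ⊢ (q, ε, AY#)
All input consumed; state q ∈ F.

Accept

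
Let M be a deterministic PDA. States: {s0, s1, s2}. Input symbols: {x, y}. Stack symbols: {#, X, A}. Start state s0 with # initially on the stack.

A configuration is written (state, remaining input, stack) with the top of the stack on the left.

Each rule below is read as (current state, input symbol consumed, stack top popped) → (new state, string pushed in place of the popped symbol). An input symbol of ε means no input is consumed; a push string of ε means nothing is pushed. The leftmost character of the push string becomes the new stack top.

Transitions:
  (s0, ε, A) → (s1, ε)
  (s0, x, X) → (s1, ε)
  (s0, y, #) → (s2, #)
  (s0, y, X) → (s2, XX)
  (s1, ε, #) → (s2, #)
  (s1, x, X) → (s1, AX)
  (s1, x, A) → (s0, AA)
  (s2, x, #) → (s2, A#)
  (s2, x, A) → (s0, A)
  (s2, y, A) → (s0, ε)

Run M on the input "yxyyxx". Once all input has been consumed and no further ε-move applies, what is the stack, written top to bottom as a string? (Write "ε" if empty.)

(s0, yxyyxx, #)
  read y, top #: go to s2, push # → (s2, xyyxx, #)
  read x, top #: go to s2, push A# → (s2, yyxx, A#)
  read y, top A: go to s0, push ε → (s0, yxx, #)
  read y, top #: go to s2, push # → (s2, xx, #)
  read x, top #: go to s2, push A# → (s2, x, A#)
  read x, top A: go to s0, push A → (s0, ε, A#)
  ε-move, top A: go to s1, push ε → (s1, ε, #)
  ε-move, top #: go to s2, push # → (s2, ε, #)
All input consumed in state s2 with stack #.

#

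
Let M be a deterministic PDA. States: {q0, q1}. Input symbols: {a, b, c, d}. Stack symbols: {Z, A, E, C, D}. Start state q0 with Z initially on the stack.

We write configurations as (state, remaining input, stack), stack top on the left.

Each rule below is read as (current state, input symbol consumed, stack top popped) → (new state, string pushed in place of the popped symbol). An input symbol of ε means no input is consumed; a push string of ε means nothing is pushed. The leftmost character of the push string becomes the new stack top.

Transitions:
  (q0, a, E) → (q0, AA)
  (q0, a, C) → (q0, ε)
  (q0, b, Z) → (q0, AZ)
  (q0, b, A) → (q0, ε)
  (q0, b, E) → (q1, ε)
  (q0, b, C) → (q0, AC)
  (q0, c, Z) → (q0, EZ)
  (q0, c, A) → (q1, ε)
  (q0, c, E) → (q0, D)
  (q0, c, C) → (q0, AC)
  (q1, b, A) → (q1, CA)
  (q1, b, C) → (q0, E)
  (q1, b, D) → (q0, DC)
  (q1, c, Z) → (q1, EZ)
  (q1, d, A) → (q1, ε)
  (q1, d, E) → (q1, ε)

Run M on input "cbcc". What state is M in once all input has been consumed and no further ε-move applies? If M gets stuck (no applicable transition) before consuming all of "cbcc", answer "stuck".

stuck

(q0, cbcc, Z)
  read c, top Z: go to q0, push EZ → (q0, bcc, EZ)
  read b, top E: go to q1, push ε → (q1, cc, Z)
  read c, top Z: go to q1, push EZ → (q1, c, EZ)
No transition for (q1, c, top E); M blocks with input c remaining.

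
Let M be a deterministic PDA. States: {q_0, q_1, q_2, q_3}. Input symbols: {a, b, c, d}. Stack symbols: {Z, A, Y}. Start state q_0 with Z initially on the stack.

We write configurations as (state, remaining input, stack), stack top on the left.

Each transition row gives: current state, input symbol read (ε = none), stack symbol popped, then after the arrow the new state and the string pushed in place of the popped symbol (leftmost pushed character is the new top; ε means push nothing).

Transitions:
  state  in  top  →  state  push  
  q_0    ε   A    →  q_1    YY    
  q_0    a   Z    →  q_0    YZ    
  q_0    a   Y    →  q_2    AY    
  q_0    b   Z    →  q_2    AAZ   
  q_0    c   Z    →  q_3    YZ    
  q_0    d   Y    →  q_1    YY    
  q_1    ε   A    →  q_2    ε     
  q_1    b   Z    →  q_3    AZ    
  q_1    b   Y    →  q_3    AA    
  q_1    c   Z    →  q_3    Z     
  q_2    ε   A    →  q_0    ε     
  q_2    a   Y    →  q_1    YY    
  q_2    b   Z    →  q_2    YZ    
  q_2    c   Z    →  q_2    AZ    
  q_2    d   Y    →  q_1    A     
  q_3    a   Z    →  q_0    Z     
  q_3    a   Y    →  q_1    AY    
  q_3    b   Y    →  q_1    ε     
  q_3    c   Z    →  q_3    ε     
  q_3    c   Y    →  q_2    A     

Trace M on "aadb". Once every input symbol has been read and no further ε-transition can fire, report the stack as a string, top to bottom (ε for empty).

(q_0, aadb, Z) ⊢ (q_0, adb, YZ) ⊢ (q_2, db, AYZ) ⊢ (q_0, db, YZ) ⊢ (q_1, b, YYZ) ⊢ (q_3, ε, AAYZ)
All input consumed in state q_3 with stack AAYZ.

AAYZ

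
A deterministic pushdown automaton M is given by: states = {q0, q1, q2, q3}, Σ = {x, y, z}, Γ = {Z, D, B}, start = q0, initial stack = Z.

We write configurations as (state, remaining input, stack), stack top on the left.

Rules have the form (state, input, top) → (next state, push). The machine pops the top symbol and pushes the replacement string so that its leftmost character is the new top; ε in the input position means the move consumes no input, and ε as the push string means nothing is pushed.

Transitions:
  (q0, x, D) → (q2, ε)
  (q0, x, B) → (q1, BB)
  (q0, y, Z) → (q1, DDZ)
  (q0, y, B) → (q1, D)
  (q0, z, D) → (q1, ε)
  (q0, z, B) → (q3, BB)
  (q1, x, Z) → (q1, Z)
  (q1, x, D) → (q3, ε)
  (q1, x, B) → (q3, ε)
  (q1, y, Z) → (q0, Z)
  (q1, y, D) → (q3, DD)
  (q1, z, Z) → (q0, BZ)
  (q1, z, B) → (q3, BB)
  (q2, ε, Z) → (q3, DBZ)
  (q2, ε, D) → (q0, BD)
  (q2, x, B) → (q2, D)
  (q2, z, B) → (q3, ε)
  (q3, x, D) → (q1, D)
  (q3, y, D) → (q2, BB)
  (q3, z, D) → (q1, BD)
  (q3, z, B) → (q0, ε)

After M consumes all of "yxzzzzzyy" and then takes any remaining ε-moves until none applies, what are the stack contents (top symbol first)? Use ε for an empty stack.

(q0, yxzzzzzyy, Z)
  read y, top Z: go to q1, push DDZ → (q1, xzzzzzyy, DDZ)
  read x, top D: go to q3, push ε → (q3, zzzzzyy, DZ)
  read z, top D: go to q1, push BD → (q1, zzzzyy, BDZ)
  read z, top B: go to q3, push BB → (q3, zzzyy, BBDZ)
  read z, top B: go to q0, push ε → (q0, zzyy, BDZ)
  read z, top B: go to q3, push BB → (q3, zyy, BBDZ)
  read z, top B: go to q0, push ε → (q0, yy, BDZ)
  read y, top B: go to q1, push D → (q1, y, DDZ)
  read y, top D: go to q3, push DD → (q3, ε, DDDZ)
All input consumed in state q3 with stack DDDZ.

DDDZ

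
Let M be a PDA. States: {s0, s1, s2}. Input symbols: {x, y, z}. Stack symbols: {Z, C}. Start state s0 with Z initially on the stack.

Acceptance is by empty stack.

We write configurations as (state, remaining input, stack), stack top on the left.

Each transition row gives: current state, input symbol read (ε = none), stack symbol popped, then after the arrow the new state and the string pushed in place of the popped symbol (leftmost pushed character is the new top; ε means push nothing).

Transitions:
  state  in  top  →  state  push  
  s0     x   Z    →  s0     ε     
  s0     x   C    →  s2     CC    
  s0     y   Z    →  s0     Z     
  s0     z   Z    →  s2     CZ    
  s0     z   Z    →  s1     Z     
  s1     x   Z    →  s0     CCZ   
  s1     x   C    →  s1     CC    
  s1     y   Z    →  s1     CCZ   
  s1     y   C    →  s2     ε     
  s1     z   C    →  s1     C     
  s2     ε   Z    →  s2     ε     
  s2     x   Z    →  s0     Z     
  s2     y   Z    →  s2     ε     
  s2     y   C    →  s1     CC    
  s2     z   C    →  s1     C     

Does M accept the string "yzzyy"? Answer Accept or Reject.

One accepting computation: (s0, yzzyy, Z) ⊢ (s0, zzyy, Z) ⊢ (s2, zyy, CZ) ⊢ (s1, yy, CZ) ⊢ (s2, y, Z) ⊢ (s2, ε, ε)
All input consumed and the stack is empty.

Accept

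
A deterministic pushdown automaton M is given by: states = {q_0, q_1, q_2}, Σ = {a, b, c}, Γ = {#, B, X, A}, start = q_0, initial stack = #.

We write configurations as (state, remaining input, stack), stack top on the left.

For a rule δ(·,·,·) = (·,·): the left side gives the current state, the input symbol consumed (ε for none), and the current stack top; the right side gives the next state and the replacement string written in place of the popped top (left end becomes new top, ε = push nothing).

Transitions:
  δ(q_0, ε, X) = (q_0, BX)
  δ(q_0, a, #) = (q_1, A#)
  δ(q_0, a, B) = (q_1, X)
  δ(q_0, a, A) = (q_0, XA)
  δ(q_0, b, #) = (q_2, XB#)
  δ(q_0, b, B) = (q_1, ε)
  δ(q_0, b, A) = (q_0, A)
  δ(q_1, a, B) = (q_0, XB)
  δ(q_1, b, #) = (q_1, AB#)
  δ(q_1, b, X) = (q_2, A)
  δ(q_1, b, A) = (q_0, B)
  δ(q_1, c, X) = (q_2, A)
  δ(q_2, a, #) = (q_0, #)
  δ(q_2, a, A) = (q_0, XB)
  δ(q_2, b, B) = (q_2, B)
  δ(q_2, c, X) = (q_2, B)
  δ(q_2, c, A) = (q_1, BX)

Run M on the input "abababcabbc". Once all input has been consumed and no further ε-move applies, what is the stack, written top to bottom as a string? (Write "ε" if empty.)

BXBB#

(q_0, abababcabbc, #)
  read a, top #: go to q_1, push A# → (q_1, bababcabbc, A#)
  read b, top A: go to q_0, push B → (q_0, ababcabbc, B#)
  read a, top B: go to q_1, push X → (q_1, babcabbc, X#)
  read b, top X: go to q_2, push A → (q_2, abcabbc, A#)
  read a, top A: go to q_0, push XB → (q_0, bcabbc, XB#)
  ε-move, top X: go to q_0, push BX → (q_0, bcabbc, BXB#)
  read b, top B: go to q_1, push ε → (q_1, cabbc, XB#)
  read c, top X: go to q_2, push A → (q_2, abbc, AB#)
  read a, top A: go to q_0, push XB → (q_0, bbc, XBB#)
  ε-move, top X: go to q_0, push BX → (q_0, bbc, BXBB#)
  read b, top B: go to q_1, push ε → (q_1, bc, XBB#)
  read b, top X: go to q_2, push A → (q_2, c, ABB#)
  read c, top A: go to q_1, push BX → (q_1, ε, BXBB#)
All input consumed in state q_1 with stack BXBB#.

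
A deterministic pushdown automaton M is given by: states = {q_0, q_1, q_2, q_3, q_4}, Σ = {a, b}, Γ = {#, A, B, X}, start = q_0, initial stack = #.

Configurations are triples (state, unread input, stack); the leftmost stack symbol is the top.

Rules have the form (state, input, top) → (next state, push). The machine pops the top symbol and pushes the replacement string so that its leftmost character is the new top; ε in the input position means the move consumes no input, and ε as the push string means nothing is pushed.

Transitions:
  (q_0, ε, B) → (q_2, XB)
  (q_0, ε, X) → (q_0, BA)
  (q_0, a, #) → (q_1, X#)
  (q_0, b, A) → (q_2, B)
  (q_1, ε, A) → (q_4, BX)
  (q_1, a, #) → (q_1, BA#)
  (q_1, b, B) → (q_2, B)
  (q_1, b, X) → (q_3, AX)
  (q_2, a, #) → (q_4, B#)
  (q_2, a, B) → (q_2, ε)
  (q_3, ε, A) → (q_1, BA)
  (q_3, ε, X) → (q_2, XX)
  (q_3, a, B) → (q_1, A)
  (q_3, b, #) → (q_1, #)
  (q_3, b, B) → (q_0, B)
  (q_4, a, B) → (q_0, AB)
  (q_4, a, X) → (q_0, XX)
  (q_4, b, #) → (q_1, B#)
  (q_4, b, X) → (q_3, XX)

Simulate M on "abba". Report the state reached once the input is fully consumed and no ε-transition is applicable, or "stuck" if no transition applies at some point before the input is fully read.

q_2

(q_0, abba, #)
  read a, top #: go to q_1, push X# → (q_1, bba, X#)
  read b, top X: go to q_3, push AX → (q_3, ba, AX#)
  ε-move, top A: go to q_1, push BA → (q_1, ba, BAX#)
  read b, top B: go to q_2, push B → (q_2, a, BAX#)
  read a, top B: go to q_2, push ε → (q_2, ε, AX#)
All input consumed; M is in state q_2.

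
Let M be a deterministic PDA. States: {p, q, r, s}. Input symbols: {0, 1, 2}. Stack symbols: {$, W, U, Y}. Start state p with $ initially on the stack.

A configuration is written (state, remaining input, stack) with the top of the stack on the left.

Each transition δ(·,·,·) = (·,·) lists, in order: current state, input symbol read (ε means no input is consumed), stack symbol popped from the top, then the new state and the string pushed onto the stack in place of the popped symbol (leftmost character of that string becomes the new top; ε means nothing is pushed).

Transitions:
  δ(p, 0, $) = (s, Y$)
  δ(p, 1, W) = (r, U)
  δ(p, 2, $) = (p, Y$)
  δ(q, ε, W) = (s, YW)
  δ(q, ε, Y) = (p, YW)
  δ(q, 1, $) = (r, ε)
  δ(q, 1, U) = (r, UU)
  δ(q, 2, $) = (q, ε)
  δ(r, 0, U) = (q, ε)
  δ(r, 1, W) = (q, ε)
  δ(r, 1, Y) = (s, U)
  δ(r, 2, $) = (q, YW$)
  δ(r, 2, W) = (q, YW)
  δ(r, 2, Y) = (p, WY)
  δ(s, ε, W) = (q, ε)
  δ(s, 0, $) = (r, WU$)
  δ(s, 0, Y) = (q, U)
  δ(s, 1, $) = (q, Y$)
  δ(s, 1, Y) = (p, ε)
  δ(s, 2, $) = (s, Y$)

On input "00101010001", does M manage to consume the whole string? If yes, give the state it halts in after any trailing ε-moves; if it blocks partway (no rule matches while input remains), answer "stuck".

(p, 00101010001, $)
  read 0, top $: go to s, push Y$ → (s, 0101010001, Y$)
  read 0, top Y: go to q, push U → (q, 101010001, U$)
  read 1, top U: go to r, push UU → (r, 01010001, UU$)
  read 0, top U: go to q, push ε → (q, 1010001, U$)
  read 1, top U: go to r, push UU → (r, 010001, UU$)
  read 0, top U: go to q, push ε → (q, 10001, U$)
  read 1, top U: go to r, push UU → (r, 0001, UU$)
  read 0, top U: go to q, push ε → (q, 001, U$)
No transition for (q, 0, top U); M blocks with input 001 remaining.

stuck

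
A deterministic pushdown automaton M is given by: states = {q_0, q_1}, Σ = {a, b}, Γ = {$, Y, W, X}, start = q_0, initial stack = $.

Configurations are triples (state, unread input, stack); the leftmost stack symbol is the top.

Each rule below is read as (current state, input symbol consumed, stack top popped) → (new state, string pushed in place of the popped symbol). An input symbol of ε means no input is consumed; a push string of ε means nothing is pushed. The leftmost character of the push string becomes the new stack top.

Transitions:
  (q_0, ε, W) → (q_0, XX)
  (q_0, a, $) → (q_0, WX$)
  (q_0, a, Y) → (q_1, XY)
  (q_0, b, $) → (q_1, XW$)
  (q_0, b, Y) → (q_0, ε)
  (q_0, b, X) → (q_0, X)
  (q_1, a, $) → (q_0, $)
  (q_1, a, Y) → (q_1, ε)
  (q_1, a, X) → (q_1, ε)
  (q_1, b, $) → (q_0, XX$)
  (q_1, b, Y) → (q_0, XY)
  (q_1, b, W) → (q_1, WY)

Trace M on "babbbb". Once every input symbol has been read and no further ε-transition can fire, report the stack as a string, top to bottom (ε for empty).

(q_0, babbbb, $)
  read b, top $: go to q_1, push XW$ → (q_1, abbbb, XW$)
  read a, top X: go to q_1, push ε → (q_1, bbbb, W$)
  read b, top W: go to q_1, push WY → (q_1, bbb, WY$)
  read b, top W: go to q_1, push WY → (q_1, bb, WYY$)
  read b, top W: go to q_1, push WY → (q_1, b, WYYY$)
  read b, top W: go to q_1, push WY → (q_1, ε, WYYYY$)
All input consumed in state q_1 with stack WYYYY$.

WYYYY$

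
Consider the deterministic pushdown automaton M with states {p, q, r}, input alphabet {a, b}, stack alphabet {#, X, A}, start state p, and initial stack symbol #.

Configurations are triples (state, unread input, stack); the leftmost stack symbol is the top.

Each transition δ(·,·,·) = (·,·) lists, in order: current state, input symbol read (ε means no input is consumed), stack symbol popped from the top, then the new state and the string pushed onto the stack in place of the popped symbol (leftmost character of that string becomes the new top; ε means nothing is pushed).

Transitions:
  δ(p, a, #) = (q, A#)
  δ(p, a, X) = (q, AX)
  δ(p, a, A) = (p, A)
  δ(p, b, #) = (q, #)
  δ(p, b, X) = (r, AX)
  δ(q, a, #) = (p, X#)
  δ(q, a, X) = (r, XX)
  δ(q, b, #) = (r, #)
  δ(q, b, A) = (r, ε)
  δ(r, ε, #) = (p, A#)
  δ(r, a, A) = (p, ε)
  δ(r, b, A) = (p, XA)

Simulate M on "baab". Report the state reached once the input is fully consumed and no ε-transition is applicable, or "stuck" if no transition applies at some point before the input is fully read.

r

(p, baab, #) ⊢ (q, aab, #) ⊢ (p, ab, X#) ⊢ (q, b, AX#) ⊢ (r, ε, X#)
All input consumed; M is in state r.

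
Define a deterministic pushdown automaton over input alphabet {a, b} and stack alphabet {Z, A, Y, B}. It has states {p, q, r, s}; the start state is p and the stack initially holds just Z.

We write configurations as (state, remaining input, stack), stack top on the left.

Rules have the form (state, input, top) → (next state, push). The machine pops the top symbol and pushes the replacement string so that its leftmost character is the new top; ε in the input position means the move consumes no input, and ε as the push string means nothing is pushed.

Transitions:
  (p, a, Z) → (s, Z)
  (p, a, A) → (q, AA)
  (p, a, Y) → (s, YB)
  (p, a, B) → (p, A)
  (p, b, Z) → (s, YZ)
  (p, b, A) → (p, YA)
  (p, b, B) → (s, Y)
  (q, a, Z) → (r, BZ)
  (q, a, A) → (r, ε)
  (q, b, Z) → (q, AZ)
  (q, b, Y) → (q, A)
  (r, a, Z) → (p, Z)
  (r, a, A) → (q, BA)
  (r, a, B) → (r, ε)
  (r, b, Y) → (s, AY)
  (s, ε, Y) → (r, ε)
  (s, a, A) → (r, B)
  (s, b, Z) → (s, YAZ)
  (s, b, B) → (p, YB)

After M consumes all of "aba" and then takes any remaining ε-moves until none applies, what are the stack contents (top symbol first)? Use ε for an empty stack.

BAZ

(p, aba, Z)
  read a, top Z: go to s, push Z → (s, ba, Z)
  read b, top Z: go to s, push YAZ → (s, a, YAZ)
  ε-move, top Y: go to r, push ε → (r, a, AZ)
  read a, top A: go to q, push BA → (q, ε, BAZ)
All input consumed in state q with stack BAZ.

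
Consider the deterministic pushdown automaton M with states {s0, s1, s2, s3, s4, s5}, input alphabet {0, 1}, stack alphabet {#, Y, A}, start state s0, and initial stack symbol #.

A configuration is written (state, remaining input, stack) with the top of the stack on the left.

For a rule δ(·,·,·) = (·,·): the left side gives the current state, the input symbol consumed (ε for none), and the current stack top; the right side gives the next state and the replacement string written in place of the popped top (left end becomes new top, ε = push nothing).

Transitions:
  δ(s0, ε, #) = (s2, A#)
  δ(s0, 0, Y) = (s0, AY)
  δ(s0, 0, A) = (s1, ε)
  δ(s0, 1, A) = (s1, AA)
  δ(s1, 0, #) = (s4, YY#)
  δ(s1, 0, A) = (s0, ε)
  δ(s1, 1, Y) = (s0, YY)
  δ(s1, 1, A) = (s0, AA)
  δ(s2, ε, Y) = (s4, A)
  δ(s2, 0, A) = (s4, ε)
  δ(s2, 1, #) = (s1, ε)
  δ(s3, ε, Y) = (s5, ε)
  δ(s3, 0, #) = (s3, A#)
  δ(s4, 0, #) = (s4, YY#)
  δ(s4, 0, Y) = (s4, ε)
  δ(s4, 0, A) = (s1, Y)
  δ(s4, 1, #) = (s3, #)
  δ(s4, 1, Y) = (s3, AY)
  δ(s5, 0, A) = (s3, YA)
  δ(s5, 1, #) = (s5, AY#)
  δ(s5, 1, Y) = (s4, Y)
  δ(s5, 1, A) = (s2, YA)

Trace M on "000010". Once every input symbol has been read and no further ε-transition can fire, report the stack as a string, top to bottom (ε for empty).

A#

(s0, 000010, #)
  ε-move, top #: go to s2, push A# → (s2, 000010, A#)
  read 0, top A: go to s4, push ε → (s4, 00010, #)
  read 0, top #: go to s4, push YY# → (s4, 0010, YY#)
  read 0, top Y: go to s4, push ε → (s4, 010, Y#)
  read 0, top Y: go to s4, push ε → (s4, 10, #)
  read 1, top #: go to s3, push # → (s3, 0, #)
  read 0, top #: go to s3, push A# → (s3, ε, A#)
All input consumed in state s3 with stack A#.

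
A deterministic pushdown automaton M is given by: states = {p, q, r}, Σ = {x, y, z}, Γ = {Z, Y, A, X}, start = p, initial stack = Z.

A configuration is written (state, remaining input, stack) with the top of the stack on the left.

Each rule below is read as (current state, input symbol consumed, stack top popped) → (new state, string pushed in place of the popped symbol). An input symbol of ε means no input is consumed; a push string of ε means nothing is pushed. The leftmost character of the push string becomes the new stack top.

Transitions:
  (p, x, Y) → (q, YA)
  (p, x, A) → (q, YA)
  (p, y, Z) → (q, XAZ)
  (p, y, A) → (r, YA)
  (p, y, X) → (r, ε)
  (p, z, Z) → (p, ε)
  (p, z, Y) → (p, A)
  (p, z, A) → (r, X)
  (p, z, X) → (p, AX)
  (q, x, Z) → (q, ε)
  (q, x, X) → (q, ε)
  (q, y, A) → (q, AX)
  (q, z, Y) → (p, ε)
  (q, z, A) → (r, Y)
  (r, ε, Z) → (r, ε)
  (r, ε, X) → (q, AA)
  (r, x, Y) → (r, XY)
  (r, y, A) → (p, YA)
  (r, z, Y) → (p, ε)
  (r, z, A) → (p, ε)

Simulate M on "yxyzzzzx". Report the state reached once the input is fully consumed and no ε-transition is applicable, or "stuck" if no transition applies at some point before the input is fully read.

(p, yxyzzzzx, Z)
  read y, top Z: go to q, push XAZ → (q, xyzzzzx, XAZ)
  read x, top X: go to q, push ε → (q, yzzzzx, AZ)
  read y, top A: go to q, push AX → (q, zzzzx, AXZ)
  read z, top A: go to r, push Y → (r, zzzx, YXZ)
  read z, top Y: go to p, push ε → (p, zzx, XZ)
  read z, top X: go to p, push AX → (p, zx, AXZ)
  read z, top A: go to r, push X → (r, x, XXZ)
  ε-move, top X: go to q, push AA → (q, x, AAXZ)
No transition for (q, x, top A); M blocks with input x remaining.

stuck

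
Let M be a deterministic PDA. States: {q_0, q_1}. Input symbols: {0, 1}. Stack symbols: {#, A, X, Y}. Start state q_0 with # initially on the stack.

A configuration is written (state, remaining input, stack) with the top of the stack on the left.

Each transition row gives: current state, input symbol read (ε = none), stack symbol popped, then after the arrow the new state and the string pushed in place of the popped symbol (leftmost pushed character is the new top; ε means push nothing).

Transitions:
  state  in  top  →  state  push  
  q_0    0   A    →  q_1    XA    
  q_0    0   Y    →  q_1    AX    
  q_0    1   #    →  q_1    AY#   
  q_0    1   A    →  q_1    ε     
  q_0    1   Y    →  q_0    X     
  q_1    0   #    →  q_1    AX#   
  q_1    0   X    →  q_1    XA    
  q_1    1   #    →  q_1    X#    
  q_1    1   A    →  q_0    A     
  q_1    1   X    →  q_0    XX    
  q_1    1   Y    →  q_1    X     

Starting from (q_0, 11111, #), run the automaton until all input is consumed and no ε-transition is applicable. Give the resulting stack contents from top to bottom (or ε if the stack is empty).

(q_0, 11111, #) ⊢ (q_1, 1111, AY#) ⊢ (q_0, 111, AY#) ⊢ (q_1, 11, Y#) ⊢ (q_1, 1, X#) ⊢ (q_0, ε, XX#)
All input consumed in state q_0 with stack XX#.

XX#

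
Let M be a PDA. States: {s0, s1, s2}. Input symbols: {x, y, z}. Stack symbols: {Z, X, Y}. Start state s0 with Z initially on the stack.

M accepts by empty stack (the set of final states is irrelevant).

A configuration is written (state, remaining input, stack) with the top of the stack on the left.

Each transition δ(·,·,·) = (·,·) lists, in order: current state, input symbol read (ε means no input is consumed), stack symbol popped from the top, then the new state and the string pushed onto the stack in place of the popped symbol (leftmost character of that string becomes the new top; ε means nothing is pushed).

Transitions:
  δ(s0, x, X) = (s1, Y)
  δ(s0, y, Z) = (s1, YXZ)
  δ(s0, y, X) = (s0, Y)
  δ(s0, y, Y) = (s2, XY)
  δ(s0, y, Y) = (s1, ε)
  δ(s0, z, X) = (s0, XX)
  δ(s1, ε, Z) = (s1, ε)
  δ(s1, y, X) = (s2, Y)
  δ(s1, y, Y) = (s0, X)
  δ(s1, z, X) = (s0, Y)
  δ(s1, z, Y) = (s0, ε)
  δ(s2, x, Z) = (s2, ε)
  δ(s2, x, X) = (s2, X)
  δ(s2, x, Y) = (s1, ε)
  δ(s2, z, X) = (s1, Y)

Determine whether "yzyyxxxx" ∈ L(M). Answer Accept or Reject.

Reject

No computation consumes all input and empties the stack.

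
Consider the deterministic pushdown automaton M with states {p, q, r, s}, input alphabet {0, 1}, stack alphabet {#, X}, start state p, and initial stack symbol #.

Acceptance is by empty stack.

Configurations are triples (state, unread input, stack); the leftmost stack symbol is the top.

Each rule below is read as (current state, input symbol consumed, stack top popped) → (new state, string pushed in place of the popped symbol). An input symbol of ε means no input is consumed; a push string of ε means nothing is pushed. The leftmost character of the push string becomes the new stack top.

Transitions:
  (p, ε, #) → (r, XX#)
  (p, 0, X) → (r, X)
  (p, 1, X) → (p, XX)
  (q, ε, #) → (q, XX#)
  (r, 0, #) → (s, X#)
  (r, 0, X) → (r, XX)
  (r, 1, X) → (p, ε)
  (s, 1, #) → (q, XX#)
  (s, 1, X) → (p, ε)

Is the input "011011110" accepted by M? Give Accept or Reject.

(p, 011011110, #)
  ε-move, top #: go to r, push XX# → (r, 011011110, XX#)
  read 0, top X: go to r, push XX → (r, 11011110, XXX#)
  read 1, top X: go to p, push ε → (p, 1011110, XX#)
  read 1, top X: go to p, push XX → (p, 011110, XXX#)
  read 0, top X: go to r, push X → (r, 11110, XXX#)
  read 1, top X: go to p, push ε → (p, 1110, XX#)
  read 1, top X: go to p, push XX → (p, 110, XXX#)
  read 1, top X: go to p, push XX → (p, 10, XXXX#)
  read 1, top X: go to p, push XX → (p, 0, XXXXX#)
  read 0, top X: go to r, push X → (r, ε, XXXXX#)
All input consumed; stack is XXXXX#, not empty, and no further ε-move applies.

Reject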